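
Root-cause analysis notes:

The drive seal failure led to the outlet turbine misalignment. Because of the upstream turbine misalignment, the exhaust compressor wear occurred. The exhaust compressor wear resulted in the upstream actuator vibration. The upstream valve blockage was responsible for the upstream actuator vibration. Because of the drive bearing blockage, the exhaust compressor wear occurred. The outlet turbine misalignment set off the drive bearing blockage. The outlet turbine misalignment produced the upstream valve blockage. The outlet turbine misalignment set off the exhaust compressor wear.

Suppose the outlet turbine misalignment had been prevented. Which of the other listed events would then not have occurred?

the drive bearing blockage, the upstream valve blockage

Downstream of the outlet turbine misalignment: the drive bearing blockage, the upstream valve blockage, the exhaust compressor wear, the upstream actuator vibration.
Of those, still caused via another path: the exhaust compressor wear, the upstream actuator vibration.
The remainder have no surviving cause.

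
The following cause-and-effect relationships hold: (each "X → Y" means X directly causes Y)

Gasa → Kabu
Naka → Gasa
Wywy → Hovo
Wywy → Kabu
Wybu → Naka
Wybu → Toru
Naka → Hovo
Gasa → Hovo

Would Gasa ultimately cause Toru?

Gasa leads to Hovo, Kabu; Toru is not among them.

No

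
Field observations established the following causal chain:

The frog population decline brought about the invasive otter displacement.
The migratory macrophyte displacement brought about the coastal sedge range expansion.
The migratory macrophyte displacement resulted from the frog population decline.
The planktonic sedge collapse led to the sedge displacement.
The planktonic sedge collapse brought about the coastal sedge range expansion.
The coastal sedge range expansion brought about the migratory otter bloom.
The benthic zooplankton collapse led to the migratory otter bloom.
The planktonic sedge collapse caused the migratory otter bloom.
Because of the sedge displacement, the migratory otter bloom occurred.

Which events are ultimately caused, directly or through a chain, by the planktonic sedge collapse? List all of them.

the coastal sedge range expansion, the migratory otter bloom, the sedge displacement

Direct effects: the coastal sedge range expansion, the sedge displacement, the migratory otter bloom.
Not reachable from it: the frog population decline, the migratory macrophyte displacement, the benthic zooplankton collapse, the invasive otter displacement.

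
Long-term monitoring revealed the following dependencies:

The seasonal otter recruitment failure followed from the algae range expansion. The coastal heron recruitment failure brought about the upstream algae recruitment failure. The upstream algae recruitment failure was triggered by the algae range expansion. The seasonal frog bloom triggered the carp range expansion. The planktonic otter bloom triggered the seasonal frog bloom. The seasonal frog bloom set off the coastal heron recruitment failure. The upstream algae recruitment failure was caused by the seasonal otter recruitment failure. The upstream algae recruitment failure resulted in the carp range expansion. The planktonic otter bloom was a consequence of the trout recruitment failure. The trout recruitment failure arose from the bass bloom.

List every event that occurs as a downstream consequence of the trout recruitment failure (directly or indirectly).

Direct effects: the planktonic otter bloom.
2 steps out: the seasonal frog bloom.
3 steps out: the coastal heron recruitment failure, the carp range expansion.
4 steps out: the upstream algae recruitment failure.
Not reachable from it: the bass bloom, the algae range expansion, the seasonal otter recruitment failure.

the carp range expansion, the coastal heron recruitment failure, the planktonic otter bloom, the seasonal frog bloom, the upstream algae recruitment failure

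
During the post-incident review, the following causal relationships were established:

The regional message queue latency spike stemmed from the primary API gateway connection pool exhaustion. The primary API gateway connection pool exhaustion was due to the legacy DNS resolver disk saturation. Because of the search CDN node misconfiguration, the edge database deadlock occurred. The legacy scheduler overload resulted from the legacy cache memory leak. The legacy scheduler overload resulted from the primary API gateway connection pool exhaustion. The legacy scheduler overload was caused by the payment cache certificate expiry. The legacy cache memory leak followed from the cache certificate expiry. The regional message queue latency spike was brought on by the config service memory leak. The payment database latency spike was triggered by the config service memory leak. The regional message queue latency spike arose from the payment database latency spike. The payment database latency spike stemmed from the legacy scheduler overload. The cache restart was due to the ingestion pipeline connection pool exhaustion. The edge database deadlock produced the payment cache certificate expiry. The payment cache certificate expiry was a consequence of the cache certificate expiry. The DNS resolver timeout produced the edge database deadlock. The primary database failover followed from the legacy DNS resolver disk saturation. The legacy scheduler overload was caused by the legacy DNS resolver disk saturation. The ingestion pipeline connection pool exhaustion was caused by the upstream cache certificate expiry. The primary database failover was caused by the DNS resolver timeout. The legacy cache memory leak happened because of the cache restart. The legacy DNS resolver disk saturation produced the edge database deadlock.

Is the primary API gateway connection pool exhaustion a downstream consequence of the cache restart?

No

The cache restart leads to the legacy cache memory leak, the legacy scheduler overload, the payment database latency spike, the regional message queue latency spike; the primary API gateway connection pool exhaustion is not among them.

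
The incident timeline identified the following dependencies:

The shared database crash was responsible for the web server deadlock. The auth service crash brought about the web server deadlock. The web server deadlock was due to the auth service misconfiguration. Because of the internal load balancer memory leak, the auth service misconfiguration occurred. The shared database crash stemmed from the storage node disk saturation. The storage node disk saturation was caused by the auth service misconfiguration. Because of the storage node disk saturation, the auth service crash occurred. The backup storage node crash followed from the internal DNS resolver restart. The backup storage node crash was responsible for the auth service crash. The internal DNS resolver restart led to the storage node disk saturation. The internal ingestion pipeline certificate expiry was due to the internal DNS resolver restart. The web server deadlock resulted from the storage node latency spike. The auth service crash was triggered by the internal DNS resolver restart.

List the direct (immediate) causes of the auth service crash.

Upstream contributors include the internal load balancer memory leak, the auth service misconfiguration, but only the backup storage node crash, the internal DNS resolver restart, the storage node disk saturation feed directly into the auth service crash.

the backup storage node crash, the internal DNS resolver restart, the storage node disk saturation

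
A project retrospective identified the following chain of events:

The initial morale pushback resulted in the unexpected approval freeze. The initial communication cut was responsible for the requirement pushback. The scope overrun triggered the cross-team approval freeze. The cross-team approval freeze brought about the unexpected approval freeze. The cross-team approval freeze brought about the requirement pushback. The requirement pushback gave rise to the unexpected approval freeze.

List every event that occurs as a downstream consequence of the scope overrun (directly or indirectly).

the cross-team approval freeze, the requirement pushback, the unexpected approval freeze

Direct effects: the cross-team approval freeze.
2 steps out: the requirement pushback, the unexpected approval freeze.
Not reachable from it: the initial morale pushback, the initial communication cut.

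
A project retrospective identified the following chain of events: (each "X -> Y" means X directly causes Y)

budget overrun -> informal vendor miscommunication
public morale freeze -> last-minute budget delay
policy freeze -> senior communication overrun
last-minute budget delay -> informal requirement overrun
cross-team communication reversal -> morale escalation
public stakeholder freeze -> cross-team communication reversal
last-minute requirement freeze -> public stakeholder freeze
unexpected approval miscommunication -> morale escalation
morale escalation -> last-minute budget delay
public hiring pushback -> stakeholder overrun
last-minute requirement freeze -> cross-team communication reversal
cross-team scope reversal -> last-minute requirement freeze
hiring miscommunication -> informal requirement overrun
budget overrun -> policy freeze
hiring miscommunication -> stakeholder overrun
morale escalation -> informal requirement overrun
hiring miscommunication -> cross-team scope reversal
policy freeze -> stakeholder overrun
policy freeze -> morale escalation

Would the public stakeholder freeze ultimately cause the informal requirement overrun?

Yes

There is a causal chain: the public stakeholder freeze → the cross-team communication reversal → the morale escalation → the informal requirement overrun.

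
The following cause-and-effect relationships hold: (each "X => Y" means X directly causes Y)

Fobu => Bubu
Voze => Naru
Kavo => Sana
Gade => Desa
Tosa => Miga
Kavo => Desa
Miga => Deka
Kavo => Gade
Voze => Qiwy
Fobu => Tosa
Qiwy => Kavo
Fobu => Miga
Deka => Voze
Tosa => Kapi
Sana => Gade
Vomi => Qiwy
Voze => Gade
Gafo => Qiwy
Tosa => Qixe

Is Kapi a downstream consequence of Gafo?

No

Gafo leads to Qiwy, Kavo, Sana, Gade, Desa; Kapi is not among them.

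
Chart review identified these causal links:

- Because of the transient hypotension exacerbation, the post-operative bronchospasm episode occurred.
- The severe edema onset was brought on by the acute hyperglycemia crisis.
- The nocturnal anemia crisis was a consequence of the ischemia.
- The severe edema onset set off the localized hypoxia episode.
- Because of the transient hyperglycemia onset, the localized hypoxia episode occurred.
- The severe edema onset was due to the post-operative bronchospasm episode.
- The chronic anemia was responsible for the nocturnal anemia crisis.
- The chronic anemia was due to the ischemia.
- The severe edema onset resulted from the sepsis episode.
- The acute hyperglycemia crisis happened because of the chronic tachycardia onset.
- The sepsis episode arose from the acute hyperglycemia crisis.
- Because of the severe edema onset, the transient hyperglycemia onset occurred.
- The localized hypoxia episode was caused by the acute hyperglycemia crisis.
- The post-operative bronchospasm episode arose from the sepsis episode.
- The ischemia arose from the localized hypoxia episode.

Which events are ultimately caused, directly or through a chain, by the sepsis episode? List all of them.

the chronic anemia, the ischemia, the localized hypoxia episode, the nocturnal anemia crisis, the post-operative bronchospasm episode, the severe edema onset, the transient hyperglycemia onset

Direct effects: the post-operative bronchospasm episode, the severe edema onset.
2 steps out: the transient hyperglycemia onset, the localized hypoxia episode.
3 steps out: the ischemia.
4 steps out: the chronic anemia, the nocturnal anemia crisis.
Not reachable from it: the chronic tachycardia onset, the acute hyperglycemia crisis, the transient hypotension exacerbation.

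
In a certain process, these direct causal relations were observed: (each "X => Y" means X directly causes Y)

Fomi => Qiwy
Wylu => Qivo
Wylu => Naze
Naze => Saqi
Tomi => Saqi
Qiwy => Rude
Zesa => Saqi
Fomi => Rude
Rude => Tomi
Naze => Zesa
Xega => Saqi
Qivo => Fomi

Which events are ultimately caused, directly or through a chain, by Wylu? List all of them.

Direct effects: Qivo, Naze.
2 steps out: Fomi, Zesa, Saqi.
3 steps out: Qiwy, Rude.
4 steps out: Tomi.
Not reachable from it: Xega.

Fomi, Naze, Qivo, Qiwy, Rude, Saqi, Tomi, Zesa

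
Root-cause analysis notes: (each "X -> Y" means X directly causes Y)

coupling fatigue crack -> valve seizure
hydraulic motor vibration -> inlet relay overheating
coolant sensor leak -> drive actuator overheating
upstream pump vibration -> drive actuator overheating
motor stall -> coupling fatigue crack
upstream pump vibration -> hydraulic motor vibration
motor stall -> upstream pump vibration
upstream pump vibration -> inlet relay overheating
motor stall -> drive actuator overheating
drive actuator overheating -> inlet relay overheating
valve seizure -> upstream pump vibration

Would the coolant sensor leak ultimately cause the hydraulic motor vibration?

No

The coolant sensor leak leads to the drive actuator overheating, the inlet relay overheating; the hydraulic motor vibration is not among them.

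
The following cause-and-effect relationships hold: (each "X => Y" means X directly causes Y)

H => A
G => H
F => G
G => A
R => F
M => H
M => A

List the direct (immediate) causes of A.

Upstream contributors include R, F, but only G, H, M feed directly into A.

G, H, M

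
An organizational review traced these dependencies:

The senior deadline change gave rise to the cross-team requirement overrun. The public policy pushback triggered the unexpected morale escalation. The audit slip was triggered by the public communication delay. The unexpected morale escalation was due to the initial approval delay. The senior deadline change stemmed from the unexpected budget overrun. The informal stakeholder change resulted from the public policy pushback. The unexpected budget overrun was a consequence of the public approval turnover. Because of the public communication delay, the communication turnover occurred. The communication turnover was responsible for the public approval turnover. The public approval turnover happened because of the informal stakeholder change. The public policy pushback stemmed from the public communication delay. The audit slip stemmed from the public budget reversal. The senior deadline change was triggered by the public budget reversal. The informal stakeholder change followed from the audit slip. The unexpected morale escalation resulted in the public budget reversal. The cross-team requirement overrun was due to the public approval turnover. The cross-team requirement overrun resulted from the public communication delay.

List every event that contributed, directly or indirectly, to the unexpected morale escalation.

the initial approval delay, the public communication delay, the public policy pushback

Immediate causes of the unexpected morale escalation: the public policy pushback, the initial approval delay.
Further upstream: the public communication delay.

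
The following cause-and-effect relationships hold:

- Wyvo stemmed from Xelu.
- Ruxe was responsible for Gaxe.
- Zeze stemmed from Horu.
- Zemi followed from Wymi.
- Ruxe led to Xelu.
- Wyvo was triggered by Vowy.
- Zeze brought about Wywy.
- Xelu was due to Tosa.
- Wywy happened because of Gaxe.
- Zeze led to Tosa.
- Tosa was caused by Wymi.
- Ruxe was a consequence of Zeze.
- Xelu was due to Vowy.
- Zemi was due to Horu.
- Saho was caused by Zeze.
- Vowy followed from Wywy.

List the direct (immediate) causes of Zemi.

Horu, Wymi

Horu, Wymi → Zemi with nothing further upstream stated.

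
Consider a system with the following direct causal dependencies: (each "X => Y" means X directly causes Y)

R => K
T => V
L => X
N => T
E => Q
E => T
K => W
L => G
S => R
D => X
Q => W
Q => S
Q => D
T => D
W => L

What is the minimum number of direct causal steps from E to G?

Shortest chain: E → Q → W → L → G.

4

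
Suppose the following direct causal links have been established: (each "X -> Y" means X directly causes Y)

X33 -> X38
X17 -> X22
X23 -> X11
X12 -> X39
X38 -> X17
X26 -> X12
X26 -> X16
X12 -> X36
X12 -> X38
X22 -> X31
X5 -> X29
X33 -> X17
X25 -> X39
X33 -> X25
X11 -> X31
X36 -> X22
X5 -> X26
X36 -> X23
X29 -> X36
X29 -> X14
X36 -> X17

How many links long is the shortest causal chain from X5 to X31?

Shortest chain: X5 → X29 → X36 → X22 → X31.

4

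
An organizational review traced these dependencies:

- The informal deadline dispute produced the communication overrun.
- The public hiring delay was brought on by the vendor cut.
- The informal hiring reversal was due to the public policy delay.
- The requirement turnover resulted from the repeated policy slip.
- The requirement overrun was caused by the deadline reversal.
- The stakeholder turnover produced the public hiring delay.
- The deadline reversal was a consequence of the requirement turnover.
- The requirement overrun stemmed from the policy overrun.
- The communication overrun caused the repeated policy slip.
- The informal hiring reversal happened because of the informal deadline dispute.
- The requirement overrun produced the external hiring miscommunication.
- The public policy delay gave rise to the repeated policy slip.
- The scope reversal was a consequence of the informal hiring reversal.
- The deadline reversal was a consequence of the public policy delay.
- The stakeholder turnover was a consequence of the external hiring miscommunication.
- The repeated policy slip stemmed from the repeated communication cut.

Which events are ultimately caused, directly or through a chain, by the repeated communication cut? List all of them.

Direct effects: the repeated policy slip.
2 steps out: the requirement turnover.
3 steps out: the deadline reversal.
4 steps out: the requirement overrun.
5 steps out: the external hiring miscommunication.
6 steps out: the stakeholder turnover.
7 steps out: the public hiring delay.
Not reachable from it: the informal deadline dispute, the policy overrun, the public policy delay, the informal hiring reversal, the communication overrun, the scope reversal, the vendor cut.

the deadline reversal, the external hiring miscommunication, the public hiring delay, the repeated policy slip, the requirement overrun, the requirement turnover, the stakeholder turnover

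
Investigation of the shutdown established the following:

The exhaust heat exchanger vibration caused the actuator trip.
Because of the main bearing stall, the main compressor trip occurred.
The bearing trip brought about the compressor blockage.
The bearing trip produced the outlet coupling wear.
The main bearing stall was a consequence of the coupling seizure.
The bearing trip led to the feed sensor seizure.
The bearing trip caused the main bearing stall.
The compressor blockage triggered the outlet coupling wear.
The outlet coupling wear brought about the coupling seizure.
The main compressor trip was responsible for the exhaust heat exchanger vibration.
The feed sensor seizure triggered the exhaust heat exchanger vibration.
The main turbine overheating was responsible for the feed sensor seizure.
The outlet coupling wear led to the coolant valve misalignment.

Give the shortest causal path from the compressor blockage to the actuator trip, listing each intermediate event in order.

the compressor blockage → the outlet coupling wear → the coupling seizure → the main bearing stall → the main compressor trip → the exhaust heat exchanger vibration → the actuator trip

the compressor blockage → the outlet coupling wear
the outlet coupling wear → the coupling seizure
the coupling seizure → the main bearing stall
the main bearing stall → the main compressor trip
the main compressor trip → the exhaust heat exchanger vibration
the exhaust heat exchanger vibration → the actuator trip
Length: 6 steps.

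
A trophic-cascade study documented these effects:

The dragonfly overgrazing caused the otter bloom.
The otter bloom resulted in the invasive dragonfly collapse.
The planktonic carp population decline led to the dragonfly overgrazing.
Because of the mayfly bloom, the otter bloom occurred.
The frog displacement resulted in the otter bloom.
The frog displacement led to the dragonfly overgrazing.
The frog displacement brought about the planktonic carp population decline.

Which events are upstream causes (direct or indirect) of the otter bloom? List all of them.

the dragonfly overgrazing, the frog displacement, the mayfly bloom, the planktonic carp population decline

Immediate causes of the otter bloom: the frog displacement, the dragonfly overgrazing, the mayfly bloom.
Further upstream: the planktonic carp population decline.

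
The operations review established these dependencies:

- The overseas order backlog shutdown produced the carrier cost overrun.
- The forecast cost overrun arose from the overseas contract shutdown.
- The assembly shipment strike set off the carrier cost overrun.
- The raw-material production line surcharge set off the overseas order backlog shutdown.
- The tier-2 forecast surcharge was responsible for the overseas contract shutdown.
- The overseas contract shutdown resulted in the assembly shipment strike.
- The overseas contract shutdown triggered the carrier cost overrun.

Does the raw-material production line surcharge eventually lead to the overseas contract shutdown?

No

The raw-material production line surcharge leads to the overseas order backlog shutdown, the carrier cost overrun; the overseas contract shutdown is not among them.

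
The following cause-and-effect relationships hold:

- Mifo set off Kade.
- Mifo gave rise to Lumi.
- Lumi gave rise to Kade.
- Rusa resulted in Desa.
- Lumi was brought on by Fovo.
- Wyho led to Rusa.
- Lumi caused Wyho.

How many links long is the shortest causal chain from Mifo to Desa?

4

Shortest chain: Mifo → Lumi → Wyho → Rusa → Desa.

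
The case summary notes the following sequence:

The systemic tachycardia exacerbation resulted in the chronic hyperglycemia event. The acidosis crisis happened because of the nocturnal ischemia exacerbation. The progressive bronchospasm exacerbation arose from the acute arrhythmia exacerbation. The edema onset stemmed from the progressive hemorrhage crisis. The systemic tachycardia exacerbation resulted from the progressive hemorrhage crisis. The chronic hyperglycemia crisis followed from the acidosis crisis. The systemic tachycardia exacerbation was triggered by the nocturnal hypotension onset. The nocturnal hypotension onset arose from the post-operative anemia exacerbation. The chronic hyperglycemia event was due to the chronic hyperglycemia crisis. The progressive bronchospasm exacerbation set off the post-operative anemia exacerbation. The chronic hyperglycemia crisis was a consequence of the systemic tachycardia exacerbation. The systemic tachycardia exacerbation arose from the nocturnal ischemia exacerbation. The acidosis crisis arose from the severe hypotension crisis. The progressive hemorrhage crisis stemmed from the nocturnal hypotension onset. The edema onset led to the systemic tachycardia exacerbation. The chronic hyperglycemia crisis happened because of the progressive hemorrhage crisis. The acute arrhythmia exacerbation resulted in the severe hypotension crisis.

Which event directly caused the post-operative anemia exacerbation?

the progressive bronchospasm exacerbation

Upstream contributors include the acute arrhythmia exacerbation, but only the progressive bronchospasm exacerbation feeds directly into the post-operative anemia exacerbation.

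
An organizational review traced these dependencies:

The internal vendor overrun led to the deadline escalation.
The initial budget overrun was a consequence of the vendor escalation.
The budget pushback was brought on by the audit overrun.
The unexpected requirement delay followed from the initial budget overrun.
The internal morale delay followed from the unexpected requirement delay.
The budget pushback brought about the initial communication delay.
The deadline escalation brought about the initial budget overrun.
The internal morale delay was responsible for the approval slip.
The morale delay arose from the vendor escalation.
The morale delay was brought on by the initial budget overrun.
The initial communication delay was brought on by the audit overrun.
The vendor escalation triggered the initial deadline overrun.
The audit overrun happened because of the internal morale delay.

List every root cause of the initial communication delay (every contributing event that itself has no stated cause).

Tracing upstream from the initial communication delay: the initial communication delay ← the audit overrun ← the internal morale delay ← the unexpected requirement delay ← the initial budget overrun ← the deadline escalation ← the internal vendor overrun.
A separate upstream branch: the initial communication delay ← the audit overrun ← the internal morale delay ← the unexpected requirement delay ← the initial budget overrun ← the vendor escalation.
Each of those chain origins has no stated cause.

the internal vendor overrun, the vendor escalation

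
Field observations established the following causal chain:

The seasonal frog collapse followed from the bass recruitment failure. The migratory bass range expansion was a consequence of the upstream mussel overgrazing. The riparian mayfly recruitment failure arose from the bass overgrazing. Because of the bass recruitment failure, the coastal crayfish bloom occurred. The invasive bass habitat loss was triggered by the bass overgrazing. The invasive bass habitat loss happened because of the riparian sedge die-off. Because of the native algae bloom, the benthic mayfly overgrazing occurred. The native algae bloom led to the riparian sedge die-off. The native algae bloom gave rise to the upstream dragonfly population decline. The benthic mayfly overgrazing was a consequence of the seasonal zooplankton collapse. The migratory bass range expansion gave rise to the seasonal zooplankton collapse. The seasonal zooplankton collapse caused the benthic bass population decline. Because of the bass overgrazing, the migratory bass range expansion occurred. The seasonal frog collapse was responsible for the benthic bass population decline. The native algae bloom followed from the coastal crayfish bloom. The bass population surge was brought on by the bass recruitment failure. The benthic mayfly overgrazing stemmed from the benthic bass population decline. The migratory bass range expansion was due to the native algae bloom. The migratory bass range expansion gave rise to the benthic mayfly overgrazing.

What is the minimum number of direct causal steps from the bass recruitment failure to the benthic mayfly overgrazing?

3

Shortest chain: the bass recruitment failure → the coastal crayfish bloom → the native algae bloom → the benthic mayfly overgrazing.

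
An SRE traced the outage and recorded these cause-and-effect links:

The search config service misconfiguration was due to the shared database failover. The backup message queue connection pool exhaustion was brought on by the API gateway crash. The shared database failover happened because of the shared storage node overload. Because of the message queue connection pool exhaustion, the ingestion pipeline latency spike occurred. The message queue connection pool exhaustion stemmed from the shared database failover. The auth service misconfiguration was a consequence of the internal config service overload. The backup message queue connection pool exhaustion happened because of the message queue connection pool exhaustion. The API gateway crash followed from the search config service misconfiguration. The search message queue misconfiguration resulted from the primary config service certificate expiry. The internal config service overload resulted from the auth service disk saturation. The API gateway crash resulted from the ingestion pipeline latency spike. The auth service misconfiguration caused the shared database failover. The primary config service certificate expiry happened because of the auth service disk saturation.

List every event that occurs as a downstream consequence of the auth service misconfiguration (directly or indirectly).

Direct effects: the shared database failover.
2 steps out: the message queue connection pool exhaustion, the search config service misconfiguration.
3 steps out: the ingestion pipeline latency spike, the API gateway crash, the backup message queue connection pool exhaustion.
Not reachable from it: the auth service disk saturation, the primary config service certificate expiry, the internal config service overload, the search message queue misconfiguration, the shared storage node overload.

the API gateway crash, the backup message queue connection pool exhaustion, the ingestion pipeline latency spike, the message queue connection pool exhaustion, the search config service misconfiguration, the shared database failover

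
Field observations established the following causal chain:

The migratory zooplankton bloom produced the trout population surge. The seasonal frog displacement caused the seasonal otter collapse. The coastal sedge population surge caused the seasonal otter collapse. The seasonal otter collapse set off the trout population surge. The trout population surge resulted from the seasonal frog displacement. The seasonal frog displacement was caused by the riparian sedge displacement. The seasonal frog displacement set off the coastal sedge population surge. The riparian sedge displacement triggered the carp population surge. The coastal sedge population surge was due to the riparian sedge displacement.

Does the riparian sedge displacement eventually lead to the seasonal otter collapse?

There is a causal chain: the riparian sedge displacement → the seasonal frog displacement → the seasonal otter collapse.

Yes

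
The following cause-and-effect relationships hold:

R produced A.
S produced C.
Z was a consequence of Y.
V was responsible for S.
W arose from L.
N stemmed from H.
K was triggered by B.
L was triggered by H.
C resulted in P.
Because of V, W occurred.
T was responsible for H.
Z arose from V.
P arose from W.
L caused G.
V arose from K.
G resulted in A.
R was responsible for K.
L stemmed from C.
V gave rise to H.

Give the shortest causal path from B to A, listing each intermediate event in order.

B → K → V → H → L → G → A

B → K
K → V
V → H
H → L
L → G
G → A
Length: 6 steps.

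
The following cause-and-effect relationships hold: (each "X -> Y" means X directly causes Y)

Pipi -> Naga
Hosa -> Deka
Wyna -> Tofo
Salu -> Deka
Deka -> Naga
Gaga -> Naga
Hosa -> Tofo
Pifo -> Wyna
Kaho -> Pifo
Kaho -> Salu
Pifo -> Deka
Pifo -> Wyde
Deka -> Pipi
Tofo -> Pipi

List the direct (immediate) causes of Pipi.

Upstream contributors include Hosa, Kaho, Pifo, Salu, Wyna, but only Deka, Tofo feed directly into Pipi.

Deka, Tofo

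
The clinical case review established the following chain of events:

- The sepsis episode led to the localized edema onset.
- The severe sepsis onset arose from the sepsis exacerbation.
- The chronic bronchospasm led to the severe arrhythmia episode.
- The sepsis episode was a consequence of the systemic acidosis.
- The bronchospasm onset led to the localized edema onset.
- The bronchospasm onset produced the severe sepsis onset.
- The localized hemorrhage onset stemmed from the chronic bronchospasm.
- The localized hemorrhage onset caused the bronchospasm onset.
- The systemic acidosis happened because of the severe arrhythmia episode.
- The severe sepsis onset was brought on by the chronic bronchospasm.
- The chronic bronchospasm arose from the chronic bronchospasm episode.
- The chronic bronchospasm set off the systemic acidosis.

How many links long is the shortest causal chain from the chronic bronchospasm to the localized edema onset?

Shortest chain: the chronic bronchospasm → the systemic acidosis → the sepsis episode → the localized edema onset.

3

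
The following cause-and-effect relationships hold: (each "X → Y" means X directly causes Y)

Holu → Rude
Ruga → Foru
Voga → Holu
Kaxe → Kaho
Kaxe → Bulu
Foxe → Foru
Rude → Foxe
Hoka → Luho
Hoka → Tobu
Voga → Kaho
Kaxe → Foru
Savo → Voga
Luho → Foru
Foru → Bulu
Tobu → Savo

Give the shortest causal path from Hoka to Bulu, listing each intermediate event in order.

Hoka → Luho
Luho → Foru
Foru → Bulu
Length: 3 steps.

Hoka → Luho → Foru → Bulu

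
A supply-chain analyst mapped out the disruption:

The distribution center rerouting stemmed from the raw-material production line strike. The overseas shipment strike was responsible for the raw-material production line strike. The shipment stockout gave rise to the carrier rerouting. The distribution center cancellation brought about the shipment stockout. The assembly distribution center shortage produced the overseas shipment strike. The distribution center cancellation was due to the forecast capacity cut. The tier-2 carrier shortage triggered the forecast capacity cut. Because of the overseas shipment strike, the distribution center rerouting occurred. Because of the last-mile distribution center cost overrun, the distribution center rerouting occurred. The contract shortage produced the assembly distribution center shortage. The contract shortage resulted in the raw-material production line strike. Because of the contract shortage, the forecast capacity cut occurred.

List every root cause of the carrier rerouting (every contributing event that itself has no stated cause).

Tracing upstream from the carrier rerouting: the carrier rerouting ← the shipment stockout ← the distribution center cancellation ← the forecast capacity cut ← the contract shortage.
A separate upstream branch: the carrier rerouting ← the shipment stockout ← the distribution center cancellation ← the forecast capacity cut ← the tier-2 carrier shortage.
Each of those chain origins has no stated cause.

the contract shortage, the tier-2 carrier shortage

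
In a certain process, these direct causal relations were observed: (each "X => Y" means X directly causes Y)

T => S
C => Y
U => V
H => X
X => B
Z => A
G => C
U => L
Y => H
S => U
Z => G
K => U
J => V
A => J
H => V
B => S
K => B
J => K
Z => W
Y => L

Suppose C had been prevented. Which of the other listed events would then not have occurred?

Downstream of C: Y, H, X, B, S, U, L, V.
Of those, still caused via another path: B, S, U, L, V.
The remainder have no surviving cause.

H, X, Y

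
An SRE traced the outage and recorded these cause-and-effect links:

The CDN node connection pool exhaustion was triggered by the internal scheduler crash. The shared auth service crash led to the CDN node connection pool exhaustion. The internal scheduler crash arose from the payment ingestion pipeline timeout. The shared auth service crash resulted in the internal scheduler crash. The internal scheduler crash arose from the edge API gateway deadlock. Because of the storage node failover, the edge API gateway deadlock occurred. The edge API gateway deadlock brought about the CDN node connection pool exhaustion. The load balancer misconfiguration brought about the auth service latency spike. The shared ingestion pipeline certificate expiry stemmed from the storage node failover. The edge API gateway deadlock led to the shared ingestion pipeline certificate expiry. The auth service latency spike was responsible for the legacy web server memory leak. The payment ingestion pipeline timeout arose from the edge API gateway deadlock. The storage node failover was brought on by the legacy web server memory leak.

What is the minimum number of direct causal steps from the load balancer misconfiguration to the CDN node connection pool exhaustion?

5

Shortest chain: the load balancer misconfiguration → the auth service latency spike → the legacy web server memory leak → the storage node failover → the edge API gateway deadlock → the CDN node connection pool exhaustion.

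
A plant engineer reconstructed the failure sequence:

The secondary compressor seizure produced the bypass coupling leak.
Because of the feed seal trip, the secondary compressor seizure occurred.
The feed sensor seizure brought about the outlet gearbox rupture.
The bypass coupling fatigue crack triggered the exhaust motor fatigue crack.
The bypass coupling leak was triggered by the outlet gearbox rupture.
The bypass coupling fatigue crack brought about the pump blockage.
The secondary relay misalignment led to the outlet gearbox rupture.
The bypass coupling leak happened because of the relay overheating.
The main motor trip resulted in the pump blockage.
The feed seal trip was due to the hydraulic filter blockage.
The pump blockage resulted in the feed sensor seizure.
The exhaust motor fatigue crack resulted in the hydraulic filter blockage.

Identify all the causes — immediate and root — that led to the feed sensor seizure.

Immediate cause of the feed sensor seizure: the pump blockage.
Further upstream: the bypass coupling fatigue crack, the main motor trip.

the bypass coupling fatigue crack, the main motor trip, the pump blockage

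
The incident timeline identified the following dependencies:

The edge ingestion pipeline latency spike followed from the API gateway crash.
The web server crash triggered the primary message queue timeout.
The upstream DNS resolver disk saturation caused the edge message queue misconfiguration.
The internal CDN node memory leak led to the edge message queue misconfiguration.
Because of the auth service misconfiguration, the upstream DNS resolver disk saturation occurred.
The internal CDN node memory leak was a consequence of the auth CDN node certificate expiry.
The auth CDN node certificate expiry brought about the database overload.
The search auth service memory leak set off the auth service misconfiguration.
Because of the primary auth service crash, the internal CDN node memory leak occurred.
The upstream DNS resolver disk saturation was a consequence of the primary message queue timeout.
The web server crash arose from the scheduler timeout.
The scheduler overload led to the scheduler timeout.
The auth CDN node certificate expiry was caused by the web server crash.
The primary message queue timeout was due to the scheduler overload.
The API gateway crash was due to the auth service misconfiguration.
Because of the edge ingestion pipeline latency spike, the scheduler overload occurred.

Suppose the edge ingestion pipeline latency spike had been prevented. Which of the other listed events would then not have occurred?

the auth CDN node certificate expiry, the database overload, the primary message queue timeout, the scheduler overload, the scheduler timeout, the web server crash

Downstream of the edge ingestion pipeline latency spike: the scheduler overload, the scheduler timeout, the web server crash, the auth CDN node certificate expiry, the primary message queue timeout, the internal CDN node memory leak, the database overload, the upstream DNS resolver disk saturation, the edge message queue misconfiguration.
Of those, still caused via another path: the internal CDN node memory leak, the upstream DNS resolver disk saturation, the edge message queue misconfiguration.
The remainder have no surviving cause.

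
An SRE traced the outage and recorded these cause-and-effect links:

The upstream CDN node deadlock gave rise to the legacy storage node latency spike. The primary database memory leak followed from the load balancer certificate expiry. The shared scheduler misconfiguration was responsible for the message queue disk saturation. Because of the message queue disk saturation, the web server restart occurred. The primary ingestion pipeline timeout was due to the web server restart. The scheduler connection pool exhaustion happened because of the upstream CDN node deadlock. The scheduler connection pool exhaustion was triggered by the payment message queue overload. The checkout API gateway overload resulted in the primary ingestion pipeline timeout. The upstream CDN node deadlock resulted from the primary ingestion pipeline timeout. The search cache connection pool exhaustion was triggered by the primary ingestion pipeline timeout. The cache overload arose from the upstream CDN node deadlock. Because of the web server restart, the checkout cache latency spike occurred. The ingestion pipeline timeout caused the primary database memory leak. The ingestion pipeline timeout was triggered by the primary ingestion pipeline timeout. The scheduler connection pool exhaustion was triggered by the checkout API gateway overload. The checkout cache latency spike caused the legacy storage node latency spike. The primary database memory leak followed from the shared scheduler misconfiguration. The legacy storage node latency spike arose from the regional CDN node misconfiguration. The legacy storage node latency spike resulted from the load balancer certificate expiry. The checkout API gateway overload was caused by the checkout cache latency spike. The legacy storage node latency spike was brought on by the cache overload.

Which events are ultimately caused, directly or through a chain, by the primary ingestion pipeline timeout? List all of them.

the cache overload, the ingestion pipeline timeout, the legacy storage node latency spike, the primary database memory leak, the scheduler connection pool exhaustion, the search cache connection pool exhaustion, the upstream CDN node deadlock

Direct effects: the search cache connection pool exhaustion, the ingestion pipeline timeout, the upstream CDN node deadlock.
2 steps out: the primary database memory leak, the cache overload, the scheduler connection pool exhaustion, the legacy storage node latency spike.
Not reachable from it: the shared scheduler misconfiguration, the message queue disk saturation, the web server restart, the checkout cache latency spike, the checkout API gateway overload, the payment message queue overload, the load balancer certificate expiry, the regional CDN node misconfiguration.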